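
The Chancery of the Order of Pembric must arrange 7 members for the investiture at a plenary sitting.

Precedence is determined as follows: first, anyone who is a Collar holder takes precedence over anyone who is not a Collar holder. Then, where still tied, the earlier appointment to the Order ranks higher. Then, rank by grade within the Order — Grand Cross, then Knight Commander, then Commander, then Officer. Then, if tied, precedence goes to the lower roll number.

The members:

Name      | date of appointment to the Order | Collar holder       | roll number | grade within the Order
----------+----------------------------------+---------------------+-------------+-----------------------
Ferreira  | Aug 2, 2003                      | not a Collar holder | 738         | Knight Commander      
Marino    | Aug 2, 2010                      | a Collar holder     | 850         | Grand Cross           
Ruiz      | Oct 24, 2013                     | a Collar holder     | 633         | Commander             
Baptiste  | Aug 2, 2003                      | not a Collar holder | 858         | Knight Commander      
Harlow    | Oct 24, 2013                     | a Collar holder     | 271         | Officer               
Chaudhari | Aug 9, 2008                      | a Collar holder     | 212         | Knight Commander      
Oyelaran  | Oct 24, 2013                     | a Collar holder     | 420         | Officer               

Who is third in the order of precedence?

Ruiz

By the first rule: Chaudhari, Marino, Ruiz, Harlow and Oyelaran (each a Collar holder); then Ferreira and Baptiste (both not a Collar holder).
Among Chaudhari, Marino, Ruiz, Harlow and Oyelaran, by date of appointment to the Order (earlier first): Chaudhari (Aug 9, 2008) before Marino (Aug 2, 2010) before Ruiz, Harlow and Oyelaran (Oct 24, 2013).
Among Ruiz, Harlow and Oyelaran, by grade within the Order: Ruiz (Commander) before Harlow and Oyelaran (Officer).
Among Harlow and Oyelaran, by roll number (lower first): Harlow (271) before Oyelaran (420).
Ferreira and Baptiste both have date of appointment to the Order Aug 2, 2003, so the next rule applies.
Ferreira and Baptiste are each Knight Commander, so the next rule applies.
Among Ferreira and Baptiste, by roll number (lower first): Ferreira (738) before Baptiste (858).
Order: Chaudhari, Marino, Ruiz, Harlow, Oyelaran, Ferreira, Baptiste.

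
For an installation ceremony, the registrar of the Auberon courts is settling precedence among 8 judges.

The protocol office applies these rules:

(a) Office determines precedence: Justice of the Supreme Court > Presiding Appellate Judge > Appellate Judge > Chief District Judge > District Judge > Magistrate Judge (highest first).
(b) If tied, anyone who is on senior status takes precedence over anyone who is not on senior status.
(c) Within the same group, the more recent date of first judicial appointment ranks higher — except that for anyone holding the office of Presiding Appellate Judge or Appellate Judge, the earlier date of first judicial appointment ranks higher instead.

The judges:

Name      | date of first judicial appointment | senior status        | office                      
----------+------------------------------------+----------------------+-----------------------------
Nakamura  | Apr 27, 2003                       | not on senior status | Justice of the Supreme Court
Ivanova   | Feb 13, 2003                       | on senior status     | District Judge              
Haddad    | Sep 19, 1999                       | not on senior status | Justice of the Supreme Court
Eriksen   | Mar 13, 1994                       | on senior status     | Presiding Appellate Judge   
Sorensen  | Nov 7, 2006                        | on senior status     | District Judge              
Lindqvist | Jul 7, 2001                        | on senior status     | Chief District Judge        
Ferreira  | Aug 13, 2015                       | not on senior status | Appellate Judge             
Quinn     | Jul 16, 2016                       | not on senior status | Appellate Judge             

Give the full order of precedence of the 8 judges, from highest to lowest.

Nakamura, Haddad, Eriksen, Ferreira, Quinn, Lindqvist, Sorensen, Ivanova

By office: Nakamura and Haddad (Justice of the Supreme Court); then Eriksen (Presiding Appellate Judge); then Ferreira and Quinn (Appellate Judge); then Lindqvist (Chief District Judge); then Sorensen and Ivanova (District Judge).
Nakamura and Haddad are each not on senior status, so the next rule applies.
Among Nakamura and Haddad, by date of first judicial appointment (later first): Nakamura (Apr 27, 2003) before Haddad (Sep 19, 1999).
Ferreira and Quinn are each not on senior status, so the next rule applies.
Among Ferreira and Quinn, by date of first judicial appointment (earlier first) (reversed rule for this group): Ferreira (Aug 13, 2015) before Quinn (Jul 16, 2016).
Sorensen and Ivanova are each on senior status, so the next rule applies.
Among Sorensen and Ivanova, by date of first judicial appointment (later first): Sorensen (Nov 7, 2006) before Ivanova (Feb 13, 2003).
Full order: Nakamura, Haddad, Eriksen, Ferreira, Quinn, Lindqvist, Sorensen, Ivanova.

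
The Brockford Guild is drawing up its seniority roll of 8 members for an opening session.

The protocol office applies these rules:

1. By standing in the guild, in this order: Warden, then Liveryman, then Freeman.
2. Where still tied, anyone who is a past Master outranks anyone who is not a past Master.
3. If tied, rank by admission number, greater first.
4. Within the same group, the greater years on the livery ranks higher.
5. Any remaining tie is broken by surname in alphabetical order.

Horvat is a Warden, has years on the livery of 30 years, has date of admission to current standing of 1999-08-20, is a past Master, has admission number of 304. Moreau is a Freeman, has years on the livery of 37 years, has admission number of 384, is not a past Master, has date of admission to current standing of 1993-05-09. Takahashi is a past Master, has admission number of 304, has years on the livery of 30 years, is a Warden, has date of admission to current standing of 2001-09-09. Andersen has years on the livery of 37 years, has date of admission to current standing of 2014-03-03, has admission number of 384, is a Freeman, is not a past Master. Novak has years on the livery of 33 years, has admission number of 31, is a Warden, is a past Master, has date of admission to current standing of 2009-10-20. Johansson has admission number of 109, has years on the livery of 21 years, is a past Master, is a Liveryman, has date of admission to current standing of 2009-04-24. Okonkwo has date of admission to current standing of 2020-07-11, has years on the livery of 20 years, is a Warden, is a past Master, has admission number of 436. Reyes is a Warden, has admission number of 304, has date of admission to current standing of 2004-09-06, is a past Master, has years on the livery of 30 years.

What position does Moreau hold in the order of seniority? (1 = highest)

8

By standing in the guild: Okonkwo, Horvat, Reyes, Takahashi and Novak (Warden); then Johansson (Liveryman); then Andersen and Moreau (Freeman).
Okonkwo, Horvat, Reyes, Takahashi and Novak are each a past Master, so the next rule applies.
Among Okonkwo, Horvat, Reyes, Takahashi and Novak, by admission number (higher first): Okonkwo (436) before Horvat, Reyes and Takahashi (304) before Novak (31).
Horvat, Reyes and Takahashi all have years on the livery 30 years, so the next rule applies.
Among Horvat, Reyes and Takahashi, alphabetically by surname: Horvat before Reyes before Takahashi.
Andersen and Moreau are each not a past Master, so the next rule applies.
Andersen and Moreau both have admission number 384, so the next rule applies.
Andersen and Moreau both have years on the livery 37 years, so the next rule applies.
Among Andersen and Moreau, alphabetically by surname: Andersen before Moreau.
Order: Okonkwo, Horvat, Reyes, Takahashi, Novak, Johansson, Andersen, Moreau. So position 8.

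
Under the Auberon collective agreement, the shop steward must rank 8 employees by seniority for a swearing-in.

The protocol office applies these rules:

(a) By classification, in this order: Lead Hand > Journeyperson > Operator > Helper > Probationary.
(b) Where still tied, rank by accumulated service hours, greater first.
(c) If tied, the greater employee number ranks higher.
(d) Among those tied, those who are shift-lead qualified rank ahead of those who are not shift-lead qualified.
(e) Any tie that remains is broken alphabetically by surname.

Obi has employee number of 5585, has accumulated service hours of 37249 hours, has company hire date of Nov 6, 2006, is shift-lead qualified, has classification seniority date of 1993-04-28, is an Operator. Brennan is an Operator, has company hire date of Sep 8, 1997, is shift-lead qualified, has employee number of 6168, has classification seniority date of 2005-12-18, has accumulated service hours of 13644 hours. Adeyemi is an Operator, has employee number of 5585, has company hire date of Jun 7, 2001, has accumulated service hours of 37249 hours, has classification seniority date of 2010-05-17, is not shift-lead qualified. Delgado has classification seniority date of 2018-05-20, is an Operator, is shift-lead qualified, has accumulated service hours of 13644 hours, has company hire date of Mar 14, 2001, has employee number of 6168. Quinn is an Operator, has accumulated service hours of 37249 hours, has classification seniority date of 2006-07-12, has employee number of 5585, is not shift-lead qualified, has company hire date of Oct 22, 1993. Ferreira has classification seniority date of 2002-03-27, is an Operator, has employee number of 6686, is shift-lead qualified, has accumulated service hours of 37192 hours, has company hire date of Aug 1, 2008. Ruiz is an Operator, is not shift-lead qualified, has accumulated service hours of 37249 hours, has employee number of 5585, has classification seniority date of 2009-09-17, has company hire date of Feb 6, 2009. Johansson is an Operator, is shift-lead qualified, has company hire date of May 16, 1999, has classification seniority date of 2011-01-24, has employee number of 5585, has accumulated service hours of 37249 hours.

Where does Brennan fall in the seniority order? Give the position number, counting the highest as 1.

By classification: Johansson, Obi, Adeyemi, Quinn, Ruiz, Ferreira, Brennan and Delgado (Operator).
Among Johansson, Obi, Adeyemi, Quinn, Ruiz, Ferreira, Brennan and Delgado, by accumulated service hours (higher first): Johansson, Obi, Adeyemi, Quinn and Ruiz (37249 hours) before Ferreira (37192 hours) before Brennan and Delgado (13644 hours).
Johansson, Obi, Adeyemi, Quinn and Ruiz all have employee number 5585, so the next rule applies.
Among Johansson, Obi, Adeyemi, Quinn and Ruiz, shift-lead qualified before not shift-lead qualified: Johansson and Obi (shift-lead qualified) before Adeyemi, Quinn and Ruiz (not shift-lead qualified).
Among Johansson and Obi, alphabetically by surname: Johansson before Obi.
Among Adeyemi, Quinn and Ruiz, alphabetically by surname: Adeyemi before Quinn before Ruiz.
Brennan and Delgado both have employee number 6168, so the next rule applies.
Brennan and Delgado are each shift-lead qualified, so the next rule applies.
Among Brennan and Delgado, alphabetically by surname: Brennan before Delgado.
Order: Johansson, Obi, Adeyemi, Quinn, Ruiz, Ferreira, Brennan, Delgado. So position 7.

7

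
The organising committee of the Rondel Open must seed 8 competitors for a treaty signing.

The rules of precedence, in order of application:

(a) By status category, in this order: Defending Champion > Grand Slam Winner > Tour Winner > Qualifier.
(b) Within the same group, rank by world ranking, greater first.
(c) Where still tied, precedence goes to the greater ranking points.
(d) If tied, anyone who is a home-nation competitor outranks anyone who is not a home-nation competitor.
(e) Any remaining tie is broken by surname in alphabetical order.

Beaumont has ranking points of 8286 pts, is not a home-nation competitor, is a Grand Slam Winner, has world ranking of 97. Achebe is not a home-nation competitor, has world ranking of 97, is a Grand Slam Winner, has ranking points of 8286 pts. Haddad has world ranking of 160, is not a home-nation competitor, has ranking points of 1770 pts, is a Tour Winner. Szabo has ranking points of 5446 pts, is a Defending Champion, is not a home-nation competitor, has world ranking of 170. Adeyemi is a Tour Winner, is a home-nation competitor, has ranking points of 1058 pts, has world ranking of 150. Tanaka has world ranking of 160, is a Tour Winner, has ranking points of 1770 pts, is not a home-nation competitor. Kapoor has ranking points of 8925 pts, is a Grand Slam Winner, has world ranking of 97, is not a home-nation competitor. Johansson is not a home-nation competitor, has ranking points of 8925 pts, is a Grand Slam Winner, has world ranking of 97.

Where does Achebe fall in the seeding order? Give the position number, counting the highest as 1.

4

By status category: Szabo (Defending Champion); then Johansson, Kapoor, Achebe and Beaumont (Grand Slam Winner); then Haddad, Tanaka and Adeyemi (Tour Winner).
Johansson, Kapoor, Achebe and Beaumont all have world ranking 97, so the next rule applies.
Among Johansson, Kapoor, Achebe and Beaumont, by ranking points (higher first): Johansson and Kapoor (8925 pts) before Achebe and Beaumont (8286 pts).
Johansson and Kapoor are each not a home-nation competitor, so the next rule applies.
Among Johansson and Kapoor, alphabetically by surname: Johansson before Kapoor.
Achebe and Beaumont are each not a home-nation competitor, so the next rule applies.
Among Achebe and Beaumont, alphabetically by surname: Achebe before Beaumont.
Among Haddad, Tanaka and Adeyemi, by world ranking (higher first): Haddad and Tanaka (160) before Adeyemi (150).
Haddad and Tanaka both have ranking points 1770 pts, so the next rule applies.
Haddad and Tanaka are each not a home-nation competitor, so the next rule applies.
Among Haddad and Tanaka, alphabetically by surname: Haddad before Tanaka.
Order: Szabo, Johansson, Kapoor, Achebe, Beaumont, Haddad, Tanaka, Adeyemi. So position 4.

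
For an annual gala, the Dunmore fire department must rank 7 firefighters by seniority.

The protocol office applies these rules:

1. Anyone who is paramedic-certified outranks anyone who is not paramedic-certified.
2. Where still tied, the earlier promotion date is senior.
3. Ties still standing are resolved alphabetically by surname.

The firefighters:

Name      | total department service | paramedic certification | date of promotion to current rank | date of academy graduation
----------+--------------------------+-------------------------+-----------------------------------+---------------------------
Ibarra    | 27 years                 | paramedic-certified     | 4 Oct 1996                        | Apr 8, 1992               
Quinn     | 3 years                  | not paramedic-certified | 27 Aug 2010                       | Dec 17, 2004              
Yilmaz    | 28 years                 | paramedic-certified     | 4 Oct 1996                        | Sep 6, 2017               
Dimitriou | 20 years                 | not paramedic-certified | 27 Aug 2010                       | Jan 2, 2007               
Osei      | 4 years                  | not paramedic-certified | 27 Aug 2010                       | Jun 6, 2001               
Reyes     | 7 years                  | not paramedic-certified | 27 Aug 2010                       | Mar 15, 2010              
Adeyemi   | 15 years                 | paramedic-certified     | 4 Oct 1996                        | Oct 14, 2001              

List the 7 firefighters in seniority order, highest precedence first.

By the first rule: Adeyemi, Ibarra and Yilmaz (each paramedic-certified); then Dimitriou, Osei, Quinn and Reyes (each not paramedic-certified).
Adeyemi, Ibarra and Yilmaz all have date of promotion to current rank 4 Oct 1996, so the next rule applies.
Among Adeyemi, Ibarra and Yilmaz, alphabetically by surname: Adeyemi before Ibarra before Yilmaz.
Dimitriou, Osei, Quinn and Reyes all have date of promotion to current rank 27 Aug 2010, so the next rule applies.
Among Dimitriou, Osei, Quinn and Reyes, alphabetically by surname: Dimitriou before Osei before Quinn before Reyes.
Full order: Adeyemi, Ibarra, Yilmaz, Dimitriou, Osei, Quinn, Reyes.

Adeyemi, Ibarra, Yilmaz, Dimitriou, Osei, Quinn, Reyes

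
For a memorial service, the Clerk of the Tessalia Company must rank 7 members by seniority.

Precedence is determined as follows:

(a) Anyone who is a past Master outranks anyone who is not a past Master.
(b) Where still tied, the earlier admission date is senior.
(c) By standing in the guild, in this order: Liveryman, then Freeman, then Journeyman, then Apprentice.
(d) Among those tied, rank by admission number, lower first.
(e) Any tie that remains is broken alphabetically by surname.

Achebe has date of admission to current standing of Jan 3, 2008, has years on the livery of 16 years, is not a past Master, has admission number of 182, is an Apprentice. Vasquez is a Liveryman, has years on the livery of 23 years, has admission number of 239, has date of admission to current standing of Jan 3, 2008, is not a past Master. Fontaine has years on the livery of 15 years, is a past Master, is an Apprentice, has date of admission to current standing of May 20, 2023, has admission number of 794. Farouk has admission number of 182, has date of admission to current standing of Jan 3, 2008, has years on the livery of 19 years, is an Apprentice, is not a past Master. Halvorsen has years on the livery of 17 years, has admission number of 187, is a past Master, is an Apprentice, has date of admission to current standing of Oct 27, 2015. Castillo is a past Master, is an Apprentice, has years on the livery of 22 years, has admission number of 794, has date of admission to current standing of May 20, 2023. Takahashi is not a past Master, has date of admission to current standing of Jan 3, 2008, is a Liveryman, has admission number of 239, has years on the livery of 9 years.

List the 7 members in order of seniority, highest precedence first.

Halvorsen, Castillo, Fontaine, Takahashi, Vasquez, Achebe, Farouk

By the first rule: Halvorsen, Castillo and Fontaine (each a past Master); then Takahashi, Vasquez, Achebe and Farouk (each not a past Master).
Among Halvorsen, Castillo and Fontaine, by date of admission to current standing (earlier first): Halvorsen (Oct 27, 2015) before Castillo and Fontaine (May 20, 2023).
Castillo and Fontaine are each Apprentice, so the next rule applies.
Castillo and Fontaine both have admission number 794, so the next rule applies.
Among Castillo and Fontaine, alphabetically by surname: Castillo before Fontaine.
Takahashi, Vasquez, Achebe and Farouk all have date of admission to current standing Jan 3, 2008, so the next rule applies.
Among Takahashi, Vasquez, Achebe and Farouk, by standing in the guild: Takahashi and Vasquez (Liveryman) before Achebe and Farouk (Apprentice).
Takahashi and Vasquez both have admission number 239, so the next rule applies.
Among Takahashi and Vasquez, alphabetically by surname: Takahashi before Vasquez.
Achebe and Farouk both have admission number 182, so the next rule applies.
Among Achebe and Farouk, alphabetically by surname: Achebe before Farouk.
Full order: Halvorsen, Castillo, Fontaine, Takahashi, Vasquez, Achebe, Farouk.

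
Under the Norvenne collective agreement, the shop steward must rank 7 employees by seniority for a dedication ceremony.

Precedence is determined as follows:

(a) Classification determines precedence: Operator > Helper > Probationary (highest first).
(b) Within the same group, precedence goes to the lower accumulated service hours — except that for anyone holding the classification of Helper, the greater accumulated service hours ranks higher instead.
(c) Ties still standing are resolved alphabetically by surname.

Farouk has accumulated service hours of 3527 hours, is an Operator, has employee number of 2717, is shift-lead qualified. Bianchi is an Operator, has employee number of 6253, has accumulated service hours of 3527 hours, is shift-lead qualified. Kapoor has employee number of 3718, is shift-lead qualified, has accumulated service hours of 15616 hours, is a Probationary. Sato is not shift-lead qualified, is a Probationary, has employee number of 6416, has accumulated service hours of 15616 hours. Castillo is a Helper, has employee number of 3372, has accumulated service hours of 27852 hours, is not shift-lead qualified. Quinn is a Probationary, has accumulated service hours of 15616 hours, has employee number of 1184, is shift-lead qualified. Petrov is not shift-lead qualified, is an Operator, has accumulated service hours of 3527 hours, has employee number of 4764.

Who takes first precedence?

Bianchi

By classification: Bianchi, Farouk and Petrov (Operator); then Castillo (Helper); then Kapoor, Quinn and Sato (Probationary).
Bianchi, Farouk and Petrov all have accumulated service hours 3527 hours, so the next rule applies.
Among Bianchi, Farouk and Petrov, alphabetically by surname: Bianchi before Farouk before Petrov.
Kapoor, Quinn and Sato all have accumulated service hours 15616 hours, so the next rule applies.
Among Kapoor, Quinn and Sato, alphabetically by surname: Kapoor before Quinn before Sato.
Order: Bianchi, Farouk, Petrov, Castillo, Kapoor, Quinn, Sato.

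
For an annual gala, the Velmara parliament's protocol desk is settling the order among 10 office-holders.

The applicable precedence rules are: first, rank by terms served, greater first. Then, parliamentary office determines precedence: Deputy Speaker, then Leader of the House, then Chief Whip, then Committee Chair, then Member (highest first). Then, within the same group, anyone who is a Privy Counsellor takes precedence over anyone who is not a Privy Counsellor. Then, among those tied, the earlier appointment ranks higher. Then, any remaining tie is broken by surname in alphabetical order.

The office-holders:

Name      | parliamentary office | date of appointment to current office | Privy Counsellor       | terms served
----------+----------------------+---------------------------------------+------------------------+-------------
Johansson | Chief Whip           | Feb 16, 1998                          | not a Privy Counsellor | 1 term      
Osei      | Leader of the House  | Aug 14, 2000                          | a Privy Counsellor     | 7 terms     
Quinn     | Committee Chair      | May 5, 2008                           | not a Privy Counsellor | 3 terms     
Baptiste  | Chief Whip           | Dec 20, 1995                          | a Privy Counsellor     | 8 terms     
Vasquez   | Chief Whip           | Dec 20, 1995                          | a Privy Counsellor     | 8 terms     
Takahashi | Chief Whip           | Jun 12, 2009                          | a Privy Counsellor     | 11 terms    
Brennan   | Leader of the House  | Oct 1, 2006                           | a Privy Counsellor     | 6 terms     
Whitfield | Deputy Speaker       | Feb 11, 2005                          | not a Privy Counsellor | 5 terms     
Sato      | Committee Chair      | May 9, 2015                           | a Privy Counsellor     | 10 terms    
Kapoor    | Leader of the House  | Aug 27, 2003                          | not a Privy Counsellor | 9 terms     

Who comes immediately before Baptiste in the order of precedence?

By terms served (higher first): Takahashi (11 terms); then Sato (10 terms); then Kapoor (9 terms); then Baptiste and Vasquez (both 8 terms); then Osei (7 terms); then Brennan (6 terms); then Whitfield (5 terms); then Quinn (3 terms); then Johansson (1 term).
Baptiste and Vasquez are each Chief Whip, so the next rule applies.
Baptiste and Vasquez are each a Privy Counsellor, so the next rule applies.
Baptiste and Vasquez both have date of appointment to current office Dec 20, 1995, so the next rule applies.
Among Baptiste and Vasquez, alphabetically by surname: Baptiste before Vasquez.
Order: Takahashi, Sato, Kapoor, Baptiste, Vasquez, Osei, Brennan, Whitfield, Quinn, Johansson.

Kapoor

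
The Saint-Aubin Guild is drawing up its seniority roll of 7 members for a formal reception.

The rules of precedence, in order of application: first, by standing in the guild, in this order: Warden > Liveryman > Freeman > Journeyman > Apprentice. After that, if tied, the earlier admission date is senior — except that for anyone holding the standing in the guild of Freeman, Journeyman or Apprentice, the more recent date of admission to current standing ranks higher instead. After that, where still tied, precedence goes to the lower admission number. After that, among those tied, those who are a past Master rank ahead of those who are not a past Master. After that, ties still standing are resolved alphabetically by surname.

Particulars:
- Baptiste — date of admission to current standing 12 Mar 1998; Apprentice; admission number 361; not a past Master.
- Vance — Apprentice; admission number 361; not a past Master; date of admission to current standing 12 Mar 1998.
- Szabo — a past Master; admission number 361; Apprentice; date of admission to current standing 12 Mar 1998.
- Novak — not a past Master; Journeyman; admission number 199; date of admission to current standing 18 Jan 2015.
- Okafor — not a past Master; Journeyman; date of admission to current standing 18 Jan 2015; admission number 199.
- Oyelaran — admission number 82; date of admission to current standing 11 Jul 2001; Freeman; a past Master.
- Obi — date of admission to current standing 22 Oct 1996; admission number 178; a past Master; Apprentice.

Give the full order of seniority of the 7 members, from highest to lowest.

Oyelaran, Novak, Okafor, Szabo, Baptiste, Vance, Obi

By standing in the guild: Oyelaran (Freeman); then Novak and Okafor (Journeyman); then Szabo, Baptiste, Vance and Obi (Apprentice).
Novak and Okafor both have date of admission to current standing 18 Jan 2015, so the next rule applies.
Novak and Okafor both have admission number 199, so the next rule applies.
Novak and Okafor are each not a past Master, so the next rule applies.
Among Novak and Okafor, alphabetically by surname: Novak before Okafor.
Among Szabo, Baptiste, Vance and Obi, by date of admission to current standing (later first) (reversed rule for this group): Szabo, Baptiste and Vance (12 Mar 1998) before Obi (22 Oct 1996).
Szabo, Baptiste and Vance all have admission number 361, so the next rule applies.
Among Szabo, Baptiste and Vance, a past Master before not a past Master: Szabo (a past Master) before Baptiste and Vance (not a past Master).
Among Baptiste and Vance, alphabetically by surname: Baptiste before Vance.
Full order: Oyelaran, Novak, Okafor, Szabo, Baptiste, Vance, Obi.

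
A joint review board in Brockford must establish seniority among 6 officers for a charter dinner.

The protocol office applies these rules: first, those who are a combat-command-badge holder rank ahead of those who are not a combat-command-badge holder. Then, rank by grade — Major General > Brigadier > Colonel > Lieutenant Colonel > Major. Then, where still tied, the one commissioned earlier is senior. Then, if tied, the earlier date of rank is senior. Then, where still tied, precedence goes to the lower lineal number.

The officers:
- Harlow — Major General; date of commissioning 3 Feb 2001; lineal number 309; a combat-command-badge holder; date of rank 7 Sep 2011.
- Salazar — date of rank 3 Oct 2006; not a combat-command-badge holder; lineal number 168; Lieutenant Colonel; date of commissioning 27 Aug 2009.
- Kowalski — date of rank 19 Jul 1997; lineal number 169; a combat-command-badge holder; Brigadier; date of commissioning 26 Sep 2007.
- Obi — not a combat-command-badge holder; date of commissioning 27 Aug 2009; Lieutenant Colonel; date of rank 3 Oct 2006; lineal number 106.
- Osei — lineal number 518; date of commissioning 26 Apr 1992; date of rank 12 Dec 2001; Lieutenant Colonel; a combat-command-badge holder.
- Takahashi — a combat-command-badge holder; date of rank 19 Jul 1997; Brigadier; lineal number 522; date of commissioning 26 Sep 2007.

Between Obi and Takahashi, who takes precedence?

Takahashi

By the first rule: Harlow, Kowalski, Takahashi and Osei (each a combat-command-badge holder); then Obi and Salazar (both not a combat-command-badge holder).
Among Harlow, Kowalski, Takahashi and Osei, by grade: Harlow (Major General) before Kowalski and Takahashi (Brigadier) before Osei (Lieutenant Colonel).
Kowalski and Takahashi both have date of commissioning 26 Sep 2007, so the next rule applies.
Kowalski and Takahashi both have date of rank 19 Jul 1997, so the next rule applies.
Among Kowalski and Takahashi, by lineal number (lower first): Kowalski (169) before Takahashi (522).
Obi and Salazar are each Lieutenant Colonel, so the next rule applies.
Obi and Salazar both have date of commissioning 27 Aug 2009, so the next rule applies.
Obi and Salazar both have date of rank 3 Oct 2006, so the next rule applies.
Among Obi and Salazar, by lineal number (lower first): Obi (106) before Salazar (168).
So Takahashi takes precedence.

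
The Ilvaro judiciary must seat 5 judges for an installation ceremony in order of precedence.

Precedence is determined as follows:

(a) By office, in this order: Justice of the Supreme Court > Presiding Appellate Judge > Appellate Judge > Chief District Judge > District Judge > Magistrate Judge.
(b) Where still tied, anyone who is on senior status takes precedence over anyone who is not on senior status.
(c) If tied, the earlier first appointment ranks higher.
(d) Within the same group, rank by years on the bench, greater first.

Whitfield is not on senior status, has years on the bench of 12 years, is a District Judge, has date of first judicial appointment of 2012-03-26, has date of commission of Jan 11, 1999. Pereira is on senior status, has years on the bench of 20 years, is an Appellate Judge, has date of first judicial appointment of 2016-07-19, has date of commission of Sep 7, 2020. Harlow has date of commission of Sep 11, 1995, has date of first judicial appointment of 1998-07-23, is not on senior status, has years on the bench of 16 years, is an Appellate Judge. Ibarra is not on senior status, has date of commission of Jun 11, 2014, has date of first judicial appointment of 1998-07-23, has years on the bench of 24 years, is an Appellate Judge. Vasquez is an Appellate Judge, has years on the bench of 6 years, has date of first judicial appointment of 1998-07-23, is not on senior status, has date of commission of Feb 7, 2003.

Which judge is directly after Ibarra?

Harlow

By office: Pereira, Ibarra, Harlow and Vasquez (Appellate Judge); then Whitfield (District Judge).
Among Pereira, Ibarra, Harlow and Vasquez, on senior status before not on senior status: Pereira (on senior status) before Ibarra, Harlow and Vasquez (not on senior status).
Ibarra, Harlow and Vasquez all have date of first judicial appointment 1998-07-23, so the next rule applies.
Among Ibarra, Harlow and Vasquez, by years on the bench (higher first): Ibarra (24 years) before Harlow (16 years) before Vasquez (6 years).
Order: Pereira, Ibarra, Harlow, Vasquez, Whitfield.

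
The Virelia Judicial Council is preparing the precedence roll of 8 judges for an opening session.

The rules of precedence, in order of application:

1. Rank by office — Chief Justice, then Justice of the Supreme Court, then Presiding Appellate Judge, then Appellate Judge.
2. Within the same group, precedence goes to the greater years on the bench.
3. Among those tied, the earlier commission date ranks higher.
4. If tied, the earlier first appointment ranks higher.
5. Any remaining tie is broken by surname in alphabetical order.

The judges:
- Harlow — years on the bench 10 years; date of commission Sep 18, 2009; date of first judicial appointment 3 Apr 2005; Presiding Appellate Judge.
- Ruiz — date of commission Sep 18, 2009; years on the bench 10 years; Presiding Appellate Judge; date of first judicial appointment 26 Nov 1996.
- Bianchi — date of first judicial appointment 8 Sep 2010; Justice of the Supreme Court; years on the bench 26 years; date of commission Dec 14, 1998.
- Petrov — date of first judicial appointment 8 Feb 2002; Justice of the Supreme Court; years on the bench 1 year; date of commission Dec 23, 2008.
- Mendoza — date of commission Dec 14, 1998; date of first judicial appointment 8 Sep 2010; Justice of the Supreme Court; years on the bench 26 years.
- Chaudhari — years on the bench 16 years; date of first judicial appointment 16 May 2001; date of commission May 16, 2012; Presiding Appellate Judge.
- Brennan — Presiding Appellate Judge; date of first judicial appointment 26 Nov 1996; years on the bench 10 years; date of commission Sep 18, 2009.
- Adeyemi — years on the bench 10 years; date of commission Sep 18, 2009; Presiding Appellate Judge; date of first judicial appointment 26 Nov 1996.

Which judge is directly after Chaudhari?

By office: Bianchi, Mendoza and Petrov (Justice of the Supreme Court); then Chaudhari, Adeyemi, Brennan, Ruiz and Harlow (Presiding Appellate Judge).
Among Bianchi, Mendoza and Petrov, by years on the bench (higher first): Bianchi and Mendoza (26 years) before Petrov (1 year).
Bianchi and Mendoza both have date of commission Dec 14, 1998, so the next rule applies.
Bianchi and Mendoza both have date of first judicial appointment 8 Sep 2010, so the next rule applies.
Among Bianchi and Mendoza, alphabetically by surname: Bianchi before Mendoza.
Among Chaudhari, Adeyemi, Brennan, Ruiz and Harlow, by years on the bench (higher first): Chaudhari (16 years) before Adeyemi, Brennan, Ruiz and Harlow (10 years).
Adeyemi, Brennan, Ruiz and Harlow all have date of commission Sep 18, 2009, so the next rule applies.
Among Adeyemi, Brennan, Ruiz and Harlow, by date of first judicial appointment (earlier first): Adeyemi, Brennan and Ruiz (26 Nov 1996) before Harlow (3 Apr 2005).
Among Adeyemi, Brennan and Ruiz, alphabetically by surname: Adeyemi before Brennan before Ruiz.
Order: Bianchi, Mendoza, Petrov, Chaudhari, Adeyemi, Brennan, Ruiz, Harlow.

Adeyemi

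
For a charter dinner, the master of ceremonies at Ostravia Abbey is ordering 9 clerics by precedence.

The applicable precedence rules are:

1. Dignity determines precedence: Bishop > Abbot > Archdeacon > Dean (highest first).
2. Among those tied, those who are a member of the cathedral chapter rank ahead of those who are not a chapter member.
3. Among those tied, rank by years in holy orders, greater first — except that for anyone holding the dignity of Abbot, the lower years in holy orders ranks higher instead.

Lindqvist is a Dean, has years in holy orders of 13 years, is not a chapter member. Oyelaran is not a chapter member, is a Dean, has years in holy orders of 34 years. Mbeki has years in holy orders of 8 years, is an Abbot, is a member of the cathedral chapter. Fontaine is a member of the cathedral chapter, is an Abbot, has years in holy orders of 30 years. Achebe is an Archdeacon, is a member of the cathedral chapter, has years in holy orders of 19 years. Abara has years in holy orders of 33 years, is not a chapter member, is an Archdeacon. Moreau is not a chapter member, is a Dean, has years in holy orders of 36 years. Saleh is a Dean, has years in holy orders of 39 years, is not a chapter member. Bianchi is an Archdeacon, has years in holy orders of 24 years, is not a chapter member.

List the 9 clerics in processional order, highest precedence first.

Mbeki, Fontaine, Achebe, Abara, Bianchi, Saleh, Moreau, Oyelaran, Lindqvist

By dignity: Mbeki and Fontaine (Abbot); then Achebe, Abara and Bianchi (Archdeacon); then Saleh, Moreau, Oyelaran and Lindqvist (Dean).
Mbeki and Fontaine are each a member of the cathedral chapter, so the next rule applies.
Among Mbeki and Fontaine, by years in holy orders (lower first) (reversed rule for this group): Mbeki (8 years) before Fontaine (30 years).
Among Achebe, Abara and Bianchi, a member of the cathedral chapter before not a chapter member: Achebe (a member of the cathedral chapter) before Abara and Bianchi (not a chapter member).
Among Abara and Bianchi, by years in holy orders (higher first): Abara (33 years) before Bianchi (24 years).
Saleh, Moreau, Oyelaran and Lindqvist are each not a chapter member, so the next rule applies.
Among Saleh, Moreau, Oyelaran and Lindqvist, by years in holy orders (higher first): Saleh (39 years) before Moreau (36 years) before Oyelaran (34 years) before Lindqvist (13 years).
Full order: Mbeki, Fontaine, Achebe, Abara, Bianchi, Saleh, Moreau, Oyelaran, Lindqvist.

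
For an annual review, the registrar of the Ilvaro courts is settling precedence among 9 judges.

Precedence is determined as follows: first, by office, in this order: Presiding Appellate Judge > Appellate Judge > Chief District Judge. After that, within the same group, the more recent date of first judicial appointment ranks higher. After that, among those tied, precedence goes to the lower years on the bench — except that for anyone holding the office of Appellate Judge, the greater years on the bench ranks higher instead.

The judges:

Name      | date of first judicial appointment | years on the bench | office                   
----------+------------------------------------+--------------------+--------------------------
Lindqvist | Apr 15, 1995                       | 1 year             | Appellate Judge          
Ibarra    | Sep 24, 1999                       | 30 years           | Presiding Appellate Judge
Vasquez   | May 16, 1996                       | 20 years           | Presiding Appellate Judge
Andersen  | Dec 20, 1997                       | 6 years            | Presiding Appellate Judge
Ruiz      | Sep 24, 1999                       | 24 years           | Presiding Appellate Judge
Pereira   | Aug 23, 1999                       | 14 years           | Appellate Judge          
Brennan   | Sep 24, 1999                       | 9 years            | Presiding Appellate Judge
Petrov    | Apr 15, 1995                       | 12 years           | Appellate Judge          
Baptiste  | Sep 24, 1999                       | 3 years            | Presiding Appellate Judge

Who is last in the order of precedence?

By office: Baptiste, Brennan, Ruiz, Ibarra, Andersen and Vasquez (Presiding Appellate Judge); then Pereira, Petrov and Lindqvist (Appellate Judge).
Among Baptiste, Brennan, Ruiz, Ibarra, Andersen and Vasquez, by date of first judicial appointment (later first): Baptiste, Brennan, Ruiz and Ibarra (Sep 24, 1999) before Andersen (Dec 20, 1997) before Vasquez (May 16, 1996).
Among Baptiste, Brennan, Ruiz and Ibarra, by years on the bench (lower first): Baptiste (3 years) before Brennan (9 years) before Ruiz (24 years) before Ibarra (30 years).
Among Pereira, Petrov and Lindqvist, by date of first judicial appointment (later first): Pereira (Aug 23, 1999) before Petrov and Lindqvist (Apr 15, 1995).
Among Petrov and Lindqvist, by years on the bench (higher first) (reversed rule for this group): Petrov (12 years) before Lindqvist (1 year).
Order: Baptiste, Brennan, Ruiz, Ibarra, Andersen, Vasquez, Pereira, Petrov, Lindqvist.

Lindqvist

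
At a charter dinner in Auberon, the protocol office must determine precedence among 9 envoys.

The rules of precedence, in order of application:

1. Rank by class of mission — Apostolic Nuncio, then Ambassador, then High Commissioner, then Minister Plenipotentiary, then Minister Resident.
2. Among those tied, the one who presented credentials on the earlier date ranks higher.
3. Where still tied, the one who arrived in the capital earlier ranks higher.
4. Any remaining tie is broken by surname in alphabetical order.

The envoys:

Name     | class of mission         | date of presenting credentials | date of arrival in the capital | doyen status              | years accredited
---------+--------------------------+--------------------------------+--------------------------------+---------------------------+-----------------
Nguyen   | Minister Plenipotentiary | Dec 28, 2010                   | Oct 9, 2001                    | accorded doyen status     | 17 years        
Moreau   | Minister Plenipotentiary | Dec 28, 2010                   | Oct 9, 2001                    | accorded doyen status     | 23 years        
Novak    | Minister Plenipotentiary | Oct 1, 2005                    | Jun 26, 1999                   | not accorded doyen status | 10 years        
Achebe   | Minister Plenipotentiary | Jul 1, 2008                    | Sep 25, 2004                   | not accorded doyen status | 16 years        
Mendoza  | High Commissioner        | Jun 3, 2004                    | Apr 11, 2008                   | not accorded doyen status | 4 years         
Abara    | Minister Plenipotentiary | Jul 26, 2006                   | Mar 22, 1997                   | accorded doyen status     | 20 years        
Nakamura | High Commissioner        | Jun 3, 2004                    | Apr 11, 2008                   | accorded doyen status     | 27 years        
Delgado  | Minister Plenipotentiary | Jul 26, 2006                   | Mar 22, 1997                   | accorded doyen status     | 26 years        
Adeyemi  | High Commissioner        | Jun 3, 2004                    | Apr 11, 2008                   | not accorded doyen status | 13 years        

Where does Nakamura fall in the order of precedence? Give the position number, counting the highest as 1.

By class of mission: Adeyemi, Mendoza and Nakamura (High Commissioner); then Novak, Abara, Delgado, Achebe, Moreau and Nguyen (Minister Plenipotentiary).
Adeyemi, Mendoza and Nakamura all have date of presenting credentials Jun 3, 2004, so the next rule applies.
Adeyemi, Mendoza and Nakamura all have date of arrival in the capital Apr 11, 2008, so the next rule applies.
Among Adeyemi, Mendoza and Nakamura, alphabetically by surname: Adeyemi before Mendoza before Nakamura.
Among Novak, Abara, Delgado, Achebe, Moreau and Nguyen, by date of presenting credentials (earlier first): Novak (Oct 1, 2005) before Abara and Delgado (Jul 26, 2006) before Achebe (Jul 1, 2008) before Moreau and Nguyen (Dec 28, 2010).
Abara and Delgado both have date of arrival in the capital Mar 22, 1997, so the next rule applies.
Among Abara and Delgado, alphabetically by surname: Abara before Delgado.
Moreau and Nguyen both have date of arrival in the capital Oct 9, 2001, so the next rule applies.
Among Moreau and Nguyen, alphabetically by surname: Moreau before Nguyen.
Order: Adeyemi, Mendoza, Nakamura, Novak, Abara, Delgado, Achebe, Moreau, Nguyen. So position 3.

3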